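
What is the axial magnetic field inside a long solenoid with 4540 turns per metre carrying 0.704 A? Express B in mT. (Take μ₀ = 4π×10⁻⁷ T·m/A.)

Inside a long solenoid, B = μ₀nI with n = 4540 turns/m.
B = 4π×10⁻⁷ × 4540 × 0.704 = 4.02×10⁻³ T.

B ≈ 4.02 mT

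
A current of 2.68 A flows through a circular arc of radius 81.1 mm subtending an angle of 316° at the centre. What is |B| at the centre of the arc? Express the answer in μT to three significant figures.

The Biot–Savart field of a circular arc at its centre is B = μ₀Iφ/(4πR), with φ = 5.515 rad.
B = (4π×10⁻⁷ × 2.68 × 5.515) / (4π × 0.0811) = 1.82×10⁻⁵ T.

B ≈ 18.2 μT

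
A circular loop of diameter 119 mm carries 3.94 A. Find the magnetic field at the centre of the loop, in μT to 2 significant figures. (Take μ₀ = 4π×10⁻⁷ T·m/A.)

At the centre of a circular loop the Biot–Savart law gives B = μ₀I/(2R) (so R = 0.0595 m).
B = (4π×10⁻⁷ × 3.94) / (2 × 0.0595) = 4.16×10⁻⁵ T.

B ≈ 42 μT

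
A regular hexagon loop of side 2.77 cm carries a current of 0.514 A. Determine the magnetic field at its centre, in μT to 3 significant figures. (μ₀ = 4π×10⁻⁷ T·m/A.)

Each side is a finite straight segment at perpendicular distance d = a/(2 tan(π/6)) = 0.02399 m from the centre, with end-angles ±π/6.
One side contributes B₁ = (μ₀I/4πd)·2 sin(π/6) = 2.14×10⁻⁶ T.
All 6 sides add in the same direction: B = 6 × 2.14×10⁻⁶ = 1.29×10⁻⁵ T.

B ≈ 12.9 μT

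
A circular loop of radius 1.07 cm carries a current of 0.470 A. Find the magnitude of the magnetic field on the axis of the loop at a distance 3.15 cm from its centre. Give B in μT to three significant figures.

B ≈ 0.918 μT

On the axis of a circular loop, B = μ₀IR² / [2(R²+z²)^(3/2)].
R² + z² = (0.0107)² + (0.0315)² = 0.001107 m², and (R²+z²)^(3/2) = 3.68×10⁻⁵ m³.
B = (4π×10⁻⁷ × 0.470 × 0.0001145) / (2 × 3.68×10⁻⁵) = 9.18×10⁻⁷ T.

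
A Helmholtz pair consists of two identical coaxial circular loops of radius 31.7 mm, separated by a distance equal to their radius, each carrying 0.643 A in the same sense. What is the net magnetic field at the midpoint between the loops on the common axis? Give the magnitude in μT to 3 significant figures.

Each loop contributes B = μ₀IR²/[2(R²+z²)^(3/2)] on the axis, with z measured from that loop.
Loop 1 (z = 0.01585 m): B₁ = 9.12×10⁻⁶ T. Loop 2 (z = 0.01585 m): B₂ = 9.12×10⁻⁶ T.
The fields add: B = B₁ + B₂ = 1.82×10⁻⁵ T.

B ≈ 18.2 μT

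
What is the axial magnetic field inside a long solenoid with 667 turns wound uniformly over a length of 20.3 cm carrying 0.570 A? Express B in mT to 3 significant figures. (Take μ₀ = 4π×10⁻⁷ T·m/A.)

Inside a long solenoid, B = μ₀nI with n = 3286 turns/m.
B = 4π×10⁻⁷ × 3286 × 0.570 = 2.35×10⁻³ T.

B ≈ 2.35 mT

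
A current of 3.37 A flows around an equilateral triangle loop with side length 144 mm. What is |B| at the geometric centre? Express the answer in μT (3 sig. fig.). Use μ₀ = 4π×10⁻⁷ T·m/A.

Each side is a finite straight segment at perpendicular distance d = a/(2 tan(π/3)) = 0.04157 m from the centre, with end-angles ±π/3.
One side contributes B₁ = (μ₀I/4πd)·2 sin(π/3) = 1.40×10⁻⁵ T.
All 3 sides add in the same direction: B = 3 × 1.40×10⁻⁵ = 4.21×10⁻⁵ T.

B ≈ 42.1 μT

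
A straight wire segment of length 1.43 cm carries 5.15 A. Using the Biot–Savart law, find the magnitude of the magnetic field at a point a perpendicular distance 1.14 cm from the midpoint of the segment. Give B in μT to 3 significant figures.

B ≈ 48.0 μT

For a finite straight segment, B = (μ₀I/4πd)(sinθ₁ + sinθ₂), where θ₁, θ₂ are the angles from the perpendicular to each end.
The perpendicular from the point meets the wire at its midpoint, so each end is L/2 = 0.00715 m away along the wire.
sinθ₁ = 0.00715/√(0.00715²+0.0114²) = 0.5313; sinθ₂ = 0.00715/√(0.00715²+0.0114²) = 0.5313.
B = (4π×10⁻⁷ × 5.15) / (4π × 0.0114) × (0.5313 + 0.5313) = 4.80×10⁻⁵ T.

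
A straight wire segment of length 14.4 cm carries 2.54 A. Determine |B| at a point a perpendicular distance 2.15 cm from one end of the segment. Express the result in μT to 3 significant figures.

B ≈ 11.7 μT

For a finite straight segment, B = (μ₀I/4πd)(sinθ₁ + sinθ₂), where θ₁, θ₂ are the angles from the perpendicular to each end.
The perpendicular foot is at one end, so the two end-offsets along the wire are 0 and L = 0.144 m.
sinθ₁ = 0/√(0²+0.0215²) = 0.0000; sinθ₂ = 0.144/√(0.144²+0.0215²) = 0.9890.
B = (4π×10⁻⁷ × 2.54) / (4π × 0.0215) × (0.0000 + 0.9890) = 1.17×10⁻⁵ T.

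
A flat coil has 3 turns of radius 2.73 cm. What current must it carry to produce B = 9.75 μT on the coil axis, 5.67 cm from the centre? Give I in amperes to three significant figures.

For an N-turn coil, B = Nμ₀IR²/[2(R²+z²)^(3/2)] with R = 0.0273 m, z = 0.0567 m, so I = 2B(R²+z²)^(3/2)/(Nμ₀R²) = 2 × 9.75×10⁻⁶ × 2.49×10⁻⁴ / (3 × 4π×10⁻⁷ × 0.0007453) = 1.73 A.

I ≈ 1.73 A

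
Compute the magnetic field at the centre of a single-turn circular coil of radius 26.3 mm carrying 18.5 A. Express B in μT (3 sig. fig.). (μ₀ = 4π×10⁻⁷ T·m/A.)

B ≈ 442 μT

At the centre of a circular loop the Biot–Savart law gives B = μ₀I/(2R).
B = (4π×10⁻⁷ × 18.5) / (2 × 0.0263) = 4.42×10⁻⁴ T.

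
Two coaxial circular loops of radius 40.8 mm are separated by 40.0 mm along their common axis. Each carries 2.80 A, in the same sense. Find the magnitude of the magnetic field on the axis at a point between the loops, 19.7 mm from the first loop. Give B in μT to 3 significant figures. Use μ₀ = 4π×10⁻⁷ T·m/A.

B ≈ 62.4 μT

Each loop contributes B = μ₀IR²/[2(R²+z²)^(3/2)] on the axis, with z measured from that loop.
Loop 1 (z = 0.0197 m): B₁ = 3.15×10⁻⁵ T. Loop 2 (z = 0.0203 m): B₂ = 3.09×10⁻⁵ T.
The fields add: B = B₁ + B₂ = 6.24×10⁻⁵ T.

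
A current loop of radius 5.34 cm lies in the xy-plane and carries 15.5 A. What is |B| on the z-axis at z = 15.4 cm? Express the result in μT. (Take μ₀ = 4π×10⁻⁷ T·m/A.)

On the axis of a circular loop, B = μ₀IR² / [2(R²+z²)^(3/2)].
R² + z² = (0.0534)² + (0.154)² = 0.02657 m², and (R²+z²)^(3/2) = 4.33×10⁻³ m³.
B = (4π×10⁻⁷ × 15.5 × 0.002852) / (2 × 4.33×10⁻³) = 6.41×10⁻⁶ T.

B ≈ 6.41 μT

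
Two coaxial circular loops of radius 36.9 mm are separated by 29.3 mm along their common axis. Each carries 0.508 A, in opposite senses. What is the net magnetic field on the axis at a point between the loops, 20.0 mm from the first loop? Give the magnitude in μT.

Each loop contributes B = μ₀IR²/[2(R²+z²)^(3/2)] on the axis, with z measured from that loop.
Loop 1 (z = 0.02 m): B₁ = 5.88×10⁻⁶ T. Loop 2 (z = 0.0093 m): B₂ = 7.89×10⁻⁶ T.
The fields oppose: B = |B₁ − B₂| = 2.01×10⁻⁶ T.

B ≈ 2.01 μT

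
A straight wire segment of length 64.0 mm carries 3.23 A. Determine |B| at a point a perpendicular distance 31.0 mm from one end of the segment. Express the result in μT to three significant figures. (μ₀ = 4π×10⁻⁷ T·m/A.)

For a finite straight segment, B = (μ₀I/4πd)(sinθ₁ + sinθ₂), where θ₁, θ₂ are the angles from the perpendicular to each end.
The perpendicular foot is at one end, so the two end-offsets along the wire are 0 and L = 0.064 m.
sinθ₁ = 0/√(0²+0.031²) = 0.0000; sinθ₂ = 0.064/√(0.064²+0.031²) = 0.9000.
B = (4π×10⁻⁷ × 3.23) / (4π × 0.031) × (0.0000 + 0.9000) = 9.38×10⁻⁶ T.

B ≈ 9.38 μT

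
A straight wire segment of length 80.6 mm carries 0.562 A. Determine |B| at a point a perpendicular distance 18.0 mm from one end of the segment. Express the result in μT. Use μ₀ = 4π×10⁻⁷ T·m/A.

For a finite straight segment, B = (μ₀I/4πd)(sinθ₁ + sinθ₂), where θ₁, θ₂ are the angles from the perpendicular to each end.
The perpendicular foot is at one end, so the two end-offsets along the wire are 0 and L = 0.0806 m.
sinθ₁ = 0/√(0²+0.018²) = 0.0000; sinθ₂ = 0.0806/√(0.0806²+0.018²) = 0.9760.
B = (4π×10⁻⁷ × 0.562) / (4π × 0.018) × (0.0000 + 0.9760) = 3.05×10⁻⁶ T.

B ≈ 3.05 μT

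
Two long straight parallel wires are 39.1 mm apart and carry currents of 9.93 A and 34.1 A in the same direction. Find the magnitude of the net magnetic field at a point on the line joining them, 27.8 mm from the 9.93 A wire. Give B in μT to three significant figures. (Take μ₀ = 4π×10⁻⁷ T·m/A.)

B ≈ 532 μT

Each long wire gives B = μ₀I/(2πd). Distances are d₁ = 0.0278 m and d₂ = 0.0113 m.
B₁ = 7.14×10⁻⁵ T, B₂ = 6.04×10⁻⁴ T.
Between parallel currents the two contributions point in opposite directions, so they subtract. B = |B₁ − B₂| = |7.14×10⁻⁵ − 6.04×10⁻⁴| = 5.32×10⁻⁴ T.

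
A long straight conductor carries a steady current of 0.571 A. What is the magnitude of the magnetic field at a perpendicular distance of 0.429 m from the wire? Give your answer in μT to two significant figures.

B ≈ 0.27 μT

For an infinitely long straight wire, B = μ₀I/(2πd).
B = (4π×10⁻⁷ × 0.571) / (2π × 0.429) = 2.66×10⁻⁷ T.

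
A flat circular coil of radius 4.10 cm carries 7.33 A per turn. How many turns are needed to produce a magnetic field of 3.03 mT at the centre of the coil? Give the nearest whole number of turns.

For an N-turn coil, B = Nμ₀I/(2R). A single turn gives B₁ = 1.12×10⁻⁴ T with R = 0.041 m.
N = B/B₁ = 3.03×10⁻³ / 1.12×10⁻⁴ = 26.97.

N = 27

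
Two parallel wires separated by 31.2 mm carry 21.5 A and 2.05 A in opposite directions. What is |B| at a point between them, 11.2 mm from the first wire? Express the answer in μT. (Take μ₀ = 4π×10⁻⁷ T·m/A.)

B ≈ 404 μT

Each long wire gives B = μ₀I/(2πd). Distances are d₁ = 0.0112 m and d₂ = 0.02 m.
B₁ = 3.84×10⁻⁴ T, B₂ = 2.05×10⁻⁵ T.
Between antiparallel currents both contributions point the same way, so they add. B = B₁ + B₂ = 3.84×10⁻⁴ + 2.05×10⁻⁵ = 4.04×10⁻⁴ T.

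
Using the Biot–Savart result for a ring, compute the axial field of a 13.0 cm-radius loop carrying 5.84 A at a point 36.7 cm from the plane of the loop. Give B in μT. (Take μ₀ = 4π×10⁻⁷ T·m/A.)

On the axis of a circular loop, B = μ₀IR² / [2(R²+z²)^(3/2)].
R² + z² = (0.13)² + (0.367)² = 0.1516 m², and (R²+z²)^(3/2) = 5.90×10⁻² m³.
B = (4π×10⁻⁷ × 5.84 × 0.0169) / (2 × 5.90×10⁻²) = 1.05×10⁻⁶ T.

B ≈ 1.05 μT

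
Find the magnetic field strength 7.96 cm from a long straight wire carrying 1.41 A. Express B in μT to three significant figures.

B ≈ 3.54 μT

For an infinitely long straight wire, B = μ₀I/(2πd).
B = (4π×10⁻⁷ × 1.41) / (2π × 0.0796) = 3.54×10⁻⁶ T.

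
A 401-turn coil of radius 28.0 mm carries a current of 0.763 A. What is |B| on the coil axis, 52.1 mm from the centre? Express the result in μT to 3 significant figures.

B ≈ 728 μT

For an N-turn flat coil, B = Nμ₀IR²/[2(R²+z²)^(3/2)] with R = 0.028 m, z = 0.0521 m.
B = 401 × 1.82×10⁻⁶ T = 7.28×10⁻⁴ T.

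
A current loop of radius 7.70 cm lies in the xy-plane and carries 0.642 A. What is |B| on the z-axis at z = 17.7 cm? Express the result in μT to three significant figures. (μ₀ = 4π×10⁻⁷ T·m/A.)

B ≈ 0.333 μT

On the axis of a circular loop, B = μ₀IR² / [2(R²+z²)^(3/2)].
R² + z² = (0.077)² + (0.177)² = 0.03726 m², and (R²+z²)^(3/2) = 7.19×10⁻³ m³.
B = (4π×10⁻⁷ × 0.642 × 0.005929) / (2 × 7.19×10⁻³) = 3.33×10⁻⁷ T.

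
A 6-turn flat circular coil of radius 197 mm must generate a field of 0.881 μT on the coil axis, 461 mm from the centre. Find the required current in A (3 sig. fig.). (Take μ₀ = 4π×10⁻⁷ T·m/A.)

For an N-turn coil, B = Nμ₀IR²/[2(R²+z²)^(3/2)] with R = 0.197 m, z = 0.461 m, so I = 2B(R²+z²)^(3/2)/(Nμ₀R²) = 2 × 8.81×10⁻⁷ × 0.126 / (6 × 4π×10⁻⁷ × 0.03881) = 0.759 A.

I ≈ 0.759 A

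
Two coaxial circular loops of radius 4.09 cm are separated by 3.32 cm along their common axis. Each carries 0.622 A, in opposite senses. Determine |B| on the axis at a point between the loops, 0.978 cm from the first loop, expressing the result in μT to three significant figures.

B ≈ 2.55 μT

Each loop contributes B = μ₀IR²/[2(R²+z²)^(3/2)] on the axis, with z measured from that loop.
Loop 1 (z = 0.00978 m): B₁ = 8.79×10⁻⁶ T. Loop 2 (z = 0.02342 m): B₂ = 6.24×10⁻⁶ T.
The fields oppose: B = |B₁ − B₂| = 2.55×10⁻⁶ T.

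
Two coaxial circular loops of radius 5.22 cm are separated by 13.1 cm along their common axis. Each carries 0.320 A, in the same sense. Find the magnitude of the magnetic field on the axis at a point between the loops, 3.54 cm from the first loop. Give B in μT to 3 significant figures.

B ≈ 2.61 μT

Each loop contributes B = μ₀IR²/[2(R²+z²)^(3/2)] on the axis, with z measured from that loop.
Loop 1 (z = 0.0354 m): B₁ = 2.18×10⁻⁶ T. Loop 2 (z = 0.0956 m): B₂ = 4.24×10⁻⁷ T.
The fields add: B = B₁ + B₂ = 2.61×10⁻⁶ T.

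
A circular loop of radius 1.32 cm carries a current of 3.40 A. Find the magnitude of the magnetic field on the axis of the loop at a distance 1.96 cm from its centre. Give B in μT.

B ≈ 28.2 μT

On the axis of a circular loop, B = μ₀IR² / [2(R²+z²)^(3/2)].
R² + z² = (0.0132)² + (0.0196)² = 0.0005584 m², and (R²+z²)^(3/2) = 1.32×10⁻⁵ m³.
B = (4π×10⁻⁷ × 3.40 × 0.0001742) / (2 × 1.32×10⁻⁵) = 2.82×10⁻⁵ T.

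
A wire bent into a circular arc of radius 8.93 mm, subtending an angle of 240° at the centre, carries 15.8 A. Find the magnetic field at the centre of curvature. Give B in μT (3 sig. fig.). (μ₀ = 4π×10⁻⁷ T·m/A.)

The Biot–Savart field of a circular arc at its centre is B = μ₀Iφ/(4πR), with φ = 4.189 rad.
B = (4π×10⁻⁷ × 15.8 × 4.189) / (4π × 0.00893) = 7.41×10⁻⁴ T.

B ≈ 741 μT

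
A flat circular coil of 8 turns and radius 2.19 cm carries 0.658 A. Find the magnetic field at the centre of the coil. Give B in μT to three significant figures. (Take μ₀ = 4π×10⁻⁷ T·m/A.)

B ≈ 151 μT

For an N-turn flat coil, B = Nμ₀I/(2R) with R = 0.0219 m.
B = 8 × 1.89×10⁻⁵ T = 1.51×10⁻⁴ T.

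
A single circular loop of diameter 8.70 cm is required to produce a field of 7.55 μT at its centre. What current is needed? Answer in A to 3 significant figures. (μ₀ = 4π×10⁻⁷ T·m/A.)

I ≈ 0.523 A

At the centre of a circular loop B = μ₀I/(2R), so I = 2RB/μ₀.
With R = 0.0435 m, I = 2 × 0.0435 × 7.55×10⁻⁶ / (4π×10⁻⁷) = 0.523 A.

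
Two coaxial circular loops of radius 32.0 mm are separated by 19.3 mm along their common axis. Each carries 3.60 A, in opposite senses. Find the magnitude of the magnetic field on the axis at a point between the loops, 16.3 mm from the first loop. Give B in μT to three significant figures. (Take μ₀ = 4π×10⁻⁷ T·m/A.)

B ≈ 19.8 μT

Each loop contributes B = μ₀IR²/[2(R²+z²)^(3/2)] on the axis, with z measured from that loop.
Loop 1 (z = 0.0163 m): B₁ = 5.00×10⁻⁵ T. Loop 2 (z = 0.003 m): B₂ = 6.98×10⁻⁵ T.
The fields oppose: B = |B₁ − B₂| = 1.98×10⁻⁵ T.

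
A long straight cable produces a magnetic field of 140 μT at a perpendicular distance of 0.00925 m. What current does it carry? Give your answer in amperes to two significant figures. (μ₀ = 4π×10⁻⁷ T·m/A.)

For a long straight wire B = μ₀I/(2πd), so I = 2πdB/μ₀.
I = 2π × 0.00925 × 1.40×10⁻⁴ / (4π×10⁻⁷) = 6.47 A.

I ≈ 6.5 A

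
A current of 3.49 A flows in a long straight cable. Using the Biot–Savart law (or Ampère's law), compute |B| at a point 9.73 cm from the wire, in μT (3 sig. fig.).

For an infinitely long straight wire, B = μ₀I/(2πd).
B = (4π×10⁻⁷ × 3.49) / (2π × 0.0973) = 7.17×10⁻⁶ T.

B ≈ 7.17 μT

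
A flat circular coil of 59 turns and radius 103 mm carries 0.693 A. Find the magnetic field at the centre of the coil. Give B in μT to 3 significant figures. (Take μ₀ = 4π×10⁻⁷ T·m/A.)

B ≈ 249 μT

For an N-turn flat coil, B = Nμ₀I/(2R) with R = 0.103 m.
B = 59 × 4.23×10⁻⁶ T = 2.49×10⁻⁴ T.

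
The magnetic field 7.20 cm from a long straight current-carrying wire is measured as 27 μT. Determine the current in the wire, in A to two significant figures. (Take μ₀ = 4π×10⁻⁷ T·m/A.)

I ≈ 9.7 A

For a long straight wire B = μ₀I/(2πd), so I = 2πdB/μ₀.
I = 2π × 0.072 × 2.70×10⁻⁵ / (4π×10⁻⁷) = 9.72 A.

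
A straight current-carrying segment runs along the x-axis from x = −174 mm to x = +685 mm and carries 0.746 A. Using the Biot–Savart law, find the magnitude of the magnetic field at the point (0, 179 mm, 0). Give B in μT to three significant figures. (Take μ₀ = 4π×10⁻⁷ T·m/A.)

For a finite straight segment, B = (μ₀I/4πd)(sinθ₁ + sinθ₂), where θ₁, θ₂ are the angles from the perpendicular to each end.
The perpendicular distance is d = 0.179 m; the end-offsets along the wire are a = 0.174 m and b = 0.685 m.
sinθ₁ = 0.174/√(0.174²+0.179²) = 0.6970; sinθ₂ = 0.685/√(0.685²+0.179²) = 0.9675.
B = (4π×10⁻⁷ × 0.746) / (4π × 0.179) × (0.6970 + 0.9675) = 6.94×10⁻⁷ T.

B ≈ 0.694 μT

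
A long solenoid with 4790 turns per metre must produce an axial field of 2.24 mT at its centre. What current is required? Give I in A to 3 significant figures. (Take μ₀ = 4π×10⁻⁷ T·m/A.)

I ≈ 0.372 A

Inside a long solenoid B = μ₀nI with n = 4790 m⁻¹, so I = B/(μ₀n).
I = 2.24×10⁻³ / (4π×10⁻⁷ × 4790) = 0.372 A.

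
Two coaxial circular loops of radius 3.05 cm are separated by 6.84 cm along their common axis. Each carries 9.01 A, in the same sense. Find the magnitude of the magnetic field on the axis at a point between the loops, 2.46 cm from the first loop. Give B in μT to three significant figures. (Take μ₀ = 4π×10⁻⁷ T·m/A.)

B ≈ 122 μT

Each loop contributes B = μ₀IR²/[2(R²+z²)^(3/2)] on the axis, with z measured from that loop.
Loop 1 (z = 0.0246 m): B₁ = 8.75×10⁻⁵ T. Loop 2 (z = 0.0438 m): B₂ = 3.46×10⁻⁵ T.
The fields add: B = B₁ + B₂ = 1.22×10⁻⁴ T.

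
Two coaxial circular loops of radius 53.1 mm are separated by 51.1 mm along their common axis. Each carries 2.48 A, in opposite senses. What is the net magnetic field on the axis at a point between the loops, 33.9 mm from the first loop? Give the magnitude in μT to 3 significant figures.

Each loop contributes B = μ₀IR²/[2(R²+z²)^(3/2)] on the axis, with z measured from that loop.
Loop 1 (z = 0.0339 m): B₁ = 1.76×10⁻⁵ T. Loop 2 (z = 0.0172 m): B₂ = 2.53×10⁻⁵ T.
The fields oppose: B = |B₁ − B₂| = 7.69×10⁻⁶ T.

B ≈ 7.69 μT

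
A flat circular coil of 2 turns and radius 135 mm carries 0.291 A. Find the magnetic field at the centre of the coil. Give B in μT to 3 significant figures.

B ≈ 2.71 μT

For an N-turn flat coil, B = Nμ₀I/(2R) with R = 0.135 m.
B = 2 × 1.35×10⁻⁶ T = 2.71×10⁻⁶ T.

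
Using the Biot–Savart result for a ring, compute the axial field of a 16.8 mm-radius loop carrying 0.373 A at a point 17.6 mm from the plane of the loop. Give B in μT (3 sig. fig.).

On the axis of a circular loop, B = μ₀IR² / [2(R²+z²)^(3/2)].
R² + z² = (0.0168)² + (0.0176)² = 0.000592 m², and (R²+z²)^(3/2) = 1.44×10⁻⁵ m³.
B = (4π×10⁻⁷ × 0.373 × 0.0002822) / (2 × 1.44×10⁻⁵) = 4.59×10⁻⁶ T.

B ≈ 4.59 μT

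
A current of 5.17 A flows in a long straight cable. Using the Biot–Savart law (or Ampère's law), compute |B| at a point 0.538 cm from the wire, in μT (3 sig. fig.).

B ≈ 192 μT

For an infinitely long straight wire, B = μ₀I/(2πd).
B = (4π×10⁻⁷ × 5.17) / (2π × 0.00538) = 1.92×10⁻⁴ T.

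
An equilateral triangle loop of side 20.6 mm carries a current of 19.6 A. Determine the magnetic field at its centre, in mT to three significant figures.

B ≈ 1.71 mT

Each side is a finite straight segment at perpendicular distance d = a/(2 tan(π/3)) = 0.005947 m from the centre, with end-angles ±π/3.
One side contributes B₁ = (μ₀I/4πd)·2 sin(π/3) = 5.71×10⁻⁴ T.
All 3 sides add in the same direction: B = 3 × 5.71×10⁻⁴ = 1.71×10⁻³ T.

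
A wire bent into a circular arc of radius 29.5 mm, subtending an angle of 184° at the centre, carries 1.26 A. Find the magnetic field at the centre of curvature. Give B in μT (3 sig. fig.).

B ≈ 13.7 μT

The Biot–Savart field of a circular arc at its centre is B = μ₀Iφ/(4πR), with φ = 3.211 rad.
B = (4π×10⁻⁷ × 1.26 × 3.211) / (4π × 0.0295) = 1.37×10⁻⁵ T.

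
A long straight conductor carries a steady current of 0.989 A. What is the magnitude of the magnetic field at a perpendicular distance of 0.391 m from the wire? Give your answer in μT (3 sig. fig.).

For an infinitely long straight wire, B = μ₀I/(2πd).
B = (4π×10⁻⁷ × 0.989) / (2π × 0.391) = 5.06×10⁻⁷ T.

B ≈ 0.506 μT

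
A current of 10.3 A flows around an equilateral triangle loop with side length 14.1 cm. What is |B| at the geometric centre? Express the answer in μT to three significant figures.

B ≈ 131 μT

Each side is a finite straight segment at perpendicular distance d = a/(2 tan(π/3)) = 0.0407 m from the centre, with end-angles ±π/3.
One side contributes B₁ = (μ₀I/4πd)·2 sin(π/3) = 4.38×10⁻⁵ T.
All 3 sides add in the same direction: B = 3 × 4.38×10⁻⁵ = 1.31×10⁻⁴ T.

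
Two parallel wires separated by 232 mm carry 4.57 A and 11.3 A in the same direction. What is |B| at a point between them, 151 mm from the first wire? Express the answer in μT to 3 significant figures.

Each long wire gives B = μ₀I/(2πd). Distances are d₁ = 0.151 m and d₂ = 0.081 m.
B₁ = 6.05×10⁻⁶ T, B₂ = 2.79×10⁻⁵ T.
Between parallel currents the two contributions point in opposite directions, so they subtract. B = |B₁ − B₂| = |6.05×10⁻⁶ − 2.79×10⁻⁵| = 2.18×10⁻⁵ T.

B ≈ 21.8 μT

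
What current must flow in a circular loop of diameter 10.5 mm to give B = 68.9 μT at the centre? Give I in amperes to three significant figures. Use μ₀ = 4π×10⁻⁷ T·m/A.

At the centre of a circular loop B = μ₀I/(2R), so I = 2RB/μ₀.
With R = 0.00525 m, I = 2 × 0.00525 × 6.89×10⁻⁵ / (4π×10⁻⁷) = 0.576 A.

I ≈ 0.576 A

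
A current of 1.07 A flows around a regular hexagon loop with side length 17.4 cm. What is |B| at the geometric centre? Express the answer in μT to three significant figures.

Each side is a finite straight segment at perpendicular distance d = a/(2 tan(π/6)) = 0.1507 m from the centre, with end-angles ±π/6.
One side contributes B₁ = (μ₀I/4πd)·2 sin(π/6) = 7.10×10⁻⁷ T.
All 6 sides add in the same direction: B = 6 × 7.10×10⁻⁷ = 4.26×10⁻⁶ T.

B ≈ 4.26 μT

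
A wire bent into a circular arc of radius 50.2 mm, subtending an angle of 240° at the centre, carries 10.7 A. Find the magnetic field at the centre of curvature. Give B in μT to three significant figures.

The Biot–Savart field of a circular arc at its centre is B = μ₀Iφ/(4πR), with φ = 4.189 rad.
B = (4π×10⁻⁷ × 10.7 × 4.189) / (4π × 0.0502) = 8.93×10⁻⁵ T.

B ≈ 89.3 μT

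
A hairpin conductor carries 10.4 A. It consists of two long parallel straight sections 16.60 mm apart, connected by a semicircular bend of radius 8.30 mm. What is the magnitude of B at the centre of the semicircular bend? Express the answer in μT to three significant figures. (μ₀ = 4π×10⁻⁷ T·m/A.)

The semicircular arc contributes B_arc = μ₀I·π/(4πR) = μ₀I/(4R) = 3.94×10⁻⁴ T.
Each semi-infinite lead is at perpendicular distance R = 0.0083 m from the centre, with the perpendicular foot at its near end, so it contributes μ₀I/(4πR); both point the same way, together 2.51×10⁻⁴ T.
Arc and leads all point the same direction: B = 3.94×10⁻⁴ + 2.51×10⁻⁴ = 6.44×10⁻⁴ T.

B ≈ 644 μT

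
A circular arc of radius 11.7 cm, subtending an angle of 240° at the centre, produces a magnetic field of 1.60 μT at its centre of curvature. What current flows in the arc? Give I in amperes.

I ≈ 0.447 A

For a circular arc, B = μ₀Iφ/(4πR) with φ in radians; here φ = 4.189 rad.
So I = 4πRB/(μ₀φ) = 4π × 0.117 × 1.60×10⁻⁶ / (4π×10⁻⁷ × 4.189) = 0.447 A.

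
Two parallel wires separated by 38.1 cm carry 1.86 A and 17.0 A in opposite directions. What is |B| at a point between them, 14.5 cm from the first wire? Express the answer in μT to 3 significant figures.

B ≈ 17.0 μT

Each long wire gives B = μ₀I/(2πd). Distances are d₁ = 0.145 m and d₂ = 0.236 m.
B₁ = 2.57×10⁻⁶ T, B₂ = 1.44×10⁻⁵ T.
Between antiparallel currents both contributions point the same way, so they add. B = B₁ + B₂ = 2.57×10⁻⁶ + 1.44×10⁻⁵ = 1.70×10⁻⁵ T.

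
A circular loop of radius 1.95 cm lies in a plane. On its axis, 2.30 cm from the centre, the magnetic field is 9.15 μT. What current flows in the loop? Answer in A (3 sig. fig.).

I ≈ 1.05 A

On the axis of a loop, B = μ₀IR²/[2(R²+z²)^(3/2)], so I = 2B(R²+z²)^(3/2)/(μ₀R²).
R² + z² = 0.0003802 + 0.000529 = 0.0009092 m²; raised to 3/2 gives 2.74×10⁻⁵ m³.
I = 2 × 9.15×10⁻⁶ × 2.74×10⁻⁵ / (1.26×10⁻⁶ × 0.0003802) = 1.05 A.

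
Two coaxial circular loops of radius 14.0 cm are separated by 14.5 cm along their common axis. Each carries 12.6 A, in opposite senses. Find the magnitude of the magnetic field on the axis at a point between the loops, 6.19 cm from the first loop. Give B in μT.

Each loop contributes B = μ₀IR²/[2(R²+z²)^(3/2)] on the axis, with z measured from that loop.
Loop 1 (z = 0.0619 m): B₁ = 4.33×10⁻⁵ T. Loop 2 (z = 0.0831 m): B₂ = 3.60×10⁻⁵ T.
The fields oppose: B = |B₁ − B₂| = 7.30×10⁻⁶ T.

B ≈ 7.30 μT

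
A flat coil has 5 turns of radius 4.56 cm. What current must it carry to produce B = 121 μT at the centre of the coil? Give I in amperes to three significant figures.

I ≈ 1.76 A

For an N-turn coil, B = Nμ₀I/(2R) with R = 0.0456 m, so I = 2RB/(Nμ₀) = 2 × 0.0456 × 1.21×10⁻⁴ / (5 × 4π×10⁻⁷) = 1.76 A.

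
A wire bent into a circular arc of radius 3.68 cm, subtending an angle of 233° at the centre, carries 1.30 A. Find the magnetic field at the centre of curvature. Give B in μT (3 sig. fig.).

The Biot–Savart field of a circular arc at its centre is B = μ₀Iφ/(4πR), with φ = 4.067 rad.
B = (4π×10⁻⁷ × 1.30 × 4.067) / (4π × 0.0368) = 1.44×10⁻⁵ T.

B ≈ 14.4 μT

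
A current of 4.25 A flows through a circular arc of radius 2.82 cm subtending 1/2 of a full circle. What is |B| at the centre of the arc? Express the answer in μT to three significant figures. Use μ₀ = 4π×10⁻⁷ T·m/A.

The Biot–Savart field of a circular arc at its centre is B = μ₀Iφ/(4πR), with φ = 3.142 rad.
B = (4π×10⁻⁷ × 4.25 × 3.142) / (4π × 0.0282) = 4.73×10⁻⁵ T.

B ≈ 47.3 μT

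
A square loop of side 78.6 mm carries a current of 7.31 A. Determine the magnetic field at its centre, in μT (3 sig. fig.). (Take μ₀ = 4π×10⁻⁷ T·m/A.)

B ≈ 105 μT

Each side is a finite straight segment at perpendicular distance d = a/(2 tan(π/4)) = 0.0393 m from the centre, with end-angles ±π/4.
One side contributes B₁ = (μ₀I/4πd)·2 sin(π/4) = 2.63×10⁻⁵ T.
All 4 sides add in the same direction: B = 4 × 2.63×10⁻⁵ = 1.05×10⁻⁴ T.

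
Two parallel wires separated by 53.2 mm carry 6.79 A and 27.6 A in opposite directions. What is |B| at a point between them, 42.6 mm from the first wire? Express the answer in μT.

B ≈ 553 μT

Each long wire gives B = μ₀I/(2πd). Distances are d₁ = 0.0426 m and d₂ = 0.0106 m.
B₁ = 3.19×10⁻⁵ T, B₂ = 5.21×10⁻⁴ T.
Between antiparallel currents both contributions point the same way, so they add. B = B₁ + B₂ = 3.19×10⁻⁵ + 5.21×10⁻⁴ = 5.53×10⁻⁴ T.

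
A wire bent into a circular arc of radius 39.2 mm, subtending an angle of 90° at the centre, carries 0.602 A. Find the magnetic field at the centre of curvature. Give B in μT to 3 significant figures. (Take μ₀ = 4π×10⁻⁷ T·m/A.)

The Biot–Savart field of a circular arc at its centre is B = μ₀Iφ/(4πR), with φ = 1.571 rad.
B = (4π×10⁻⁷ × 0.602 × 1.571) / (4π × 0.0392) = 2.41×10⁻⁶ T.

B ≈ 2.41 μT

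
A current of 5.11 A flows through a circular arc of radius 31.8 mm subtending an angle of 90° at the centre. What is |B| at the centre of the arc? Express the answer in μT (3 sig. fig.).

B ≈ 25.2 μT

The Biot–Savart field of a circular arc at its centre is B = μ₀Iφ/(4πR), with φ = 1.571 rad.
B = (4π×10⁻⁷ × 5.11 × 1.571) / (4π × 0.0318) = 2.52×10⁻⁵ T.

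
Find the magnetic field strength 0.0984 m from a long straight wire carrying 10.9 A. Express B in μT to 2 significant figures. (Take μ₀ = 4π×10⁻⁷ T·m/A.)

For an infinitely long straight wire, B = μ₀I/(2πd).
B = (4π×10⁻⁷ × 10.9) / (2π × 0.0984) = 2.22×10⁻⁵ T.

B ≈ 22 μT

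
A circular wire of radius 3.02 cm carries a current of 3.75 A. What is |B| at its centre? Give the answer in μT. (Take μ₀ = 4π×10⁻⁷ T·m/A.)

B ≈ 78.0 μT

At the centre of a circular loop the Biot–Savart law gives B = μ₀I/(2R).
B = (4π×10⁻⁷ × 3.75) / (2 × 0.0302) = 7.80×10⁻⁵ T.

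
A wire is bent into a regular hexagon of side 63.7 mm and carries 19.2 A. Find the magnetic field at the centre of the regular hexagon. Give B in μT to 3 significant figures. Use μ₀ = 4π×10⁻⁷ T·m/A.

B ≈ 209 μT

Each side is a finite straight segment at perpendicular distance d = a/(2 tan(π/6)) = 0.05517 m from the centre, with end-angles ±π/6.
One side contributes B₁ = (μ₀I/4πd)·2 sin(π/6) = 3.48×10⁻⁵ T.
All 6 sides add in the same direction: B = 6 × 3.48×10⁻⁵ = 2.09×10⁻⁴ T.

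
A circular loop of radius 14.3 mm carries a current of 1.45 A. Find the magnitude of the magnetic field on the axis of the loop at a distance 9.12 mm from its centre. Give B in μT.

B ≈ 38.2 μT

On the axis of a circular loop, B = μ₀IR² / [2(R²+z²)^(3/2)].
R² + z² = (0.0143)² + (0.00912)² = 0.0002877 m², and (R²+z²)^(3/2) = 4.88×10⁻⁶ m³.
B = (4π×10⁻⁷ × 1.45 × 0.0002045) / (2 × 4.88×10⁻⁶) = 3.82×10⁻⁵ T.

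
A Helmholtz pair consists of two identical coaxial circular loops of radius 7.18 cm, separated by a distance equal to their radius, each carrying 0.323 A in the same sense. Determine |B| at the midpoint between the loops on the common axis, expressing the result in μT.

Each loop contributes B = μ₀IR²/[2(R²+z²)^(3/2)] on the axis, with z measured from that loop.
Loop 1 (z = 0.0359 m): B₁ = 2.02×10⁻⁶ T. Loop 2 (z = 0.0359 m): B₂ = 2.02×10⁻⁶ T.
The fields add: B = B₁ + B₂ = 4.05×10⁻⁶ T.

B ≈ 4.05 μT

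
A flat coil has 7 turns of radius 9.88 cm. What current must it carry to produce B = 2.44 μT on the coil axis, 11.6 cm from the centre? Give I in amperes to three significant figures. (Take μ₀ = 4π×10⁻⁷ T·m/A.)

I ≈ 0.201 A

For an N-turn coil, B = Nμ₀IR²/[2(R²+z²)^(3/2)] with R = 0.0988 m, z = 0.116 m, so I = 2B(R²+z²)^(3/2)/(Nμ₀R²) = 2 × 2.44×10⁻⁶ × 3.54×10⁻³ / (7 × 4π×10⁻⁷ × 0.009761) = 0.201 A.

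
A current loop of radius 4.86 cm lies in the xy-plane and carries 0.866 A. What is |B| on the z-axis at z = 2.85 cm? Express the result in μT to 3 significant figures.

B ≈ 7.19 μT

On the axis of a circular loop, B = μ₀IR² / [2(R²+z²)^(3/2)].
R² + z² = (0.0486)² + (0.0285)² = 0.003174 m², and (R²+z²)^(3/2) = 1.79×10⁻⁴ m³.
B = (4π×10⁻⁷ × 0.866 × 0.002362) / (2 × 1.79×10⁻⁴) = 7.19×10⁻⁶ T.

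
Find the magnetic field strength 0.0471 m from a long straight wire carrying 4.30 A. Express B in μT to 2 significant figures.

B ≈ 18 μT

For an infinitely long straight wire, B = μ₀I/(2πd).
B = (4π×10⁻⁷ × 4.30) / (2π × 0.0471) = 1.83×10⁻⁵ T.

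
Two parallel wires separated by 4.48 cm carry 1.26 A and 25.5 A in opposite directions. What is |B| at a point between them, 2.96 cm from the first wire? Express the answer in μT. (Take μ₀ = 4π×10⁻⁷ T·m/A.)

B ≈ 344 μT

Each long wire gives B = μ₀I/(2πd). Distances are d₁ = 0.0296 m and d₂ = 0.0152 m.
B₁ = 8.51×10⁻⁶ T, B₂ = 3.36×10⁻⁴ T.
Between antiparallel currents both contributions point the same way, so they add. B = B₁ + B₂ = 8.51×10⁻⁶ + 3.36×10⁻⁴ = 3.44×10⁻⁴ T.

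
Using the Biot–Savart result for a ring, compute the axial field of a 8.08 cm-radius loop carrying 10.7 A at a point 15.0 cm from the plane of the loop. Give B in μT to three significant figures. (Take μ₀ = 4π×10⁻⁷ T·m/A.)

B ≈ 8.87 μT

On the axis of a circular loop, B = μ₀IR² / [2(R²+z²)^(3/2)].
R² + z² = (0.0808)² + (0.15)² = 0.02903 m², and (R²+z²)^(3/2) = 4.95×10⁻³ m³.
B = (4π×10⁻⁷ × 10.7 × 0.006529) / (2 × 4.95×10⁻³) = 8.87×10⁻⁶ T.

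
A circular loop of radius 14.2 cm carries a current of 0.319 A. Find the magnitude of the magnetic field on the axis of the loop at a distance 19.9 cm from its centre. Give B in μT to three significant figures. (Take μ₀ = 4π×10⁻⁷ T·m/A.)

B ≈ 0.277 μT

On the axis of a circular loop, B = μ₀IR² / [2(R²+z²)^(3/2)].
R² + z² = (0.142)² + (0.199)² = 0.05976 m², and (R²+z²)^(3/2) = 1.46×10⁻² m³.
B = (4π×10⁻⁷ × 0.319 × 0.02016) / (2 × 1.46×10⁻²) = 2.77×10⁻⁷ T.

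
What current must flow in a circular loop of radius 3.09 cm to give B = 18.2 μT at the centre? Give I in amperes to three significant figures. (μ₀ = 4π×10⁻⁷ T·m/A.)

I ≈ 0.895 A

At the centre of a circular loop B = μ₀I/(2R), so I = 2RB/μ₀.
With R = 0.0309 m, I = 2 × 0.0309 × 1.82×10⁻⁵ / (4π×10⁻⁷) = 0.895 A.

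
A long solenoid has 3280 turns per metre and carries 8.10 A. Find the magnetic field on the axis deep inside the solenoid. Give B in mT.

Inside a long solenoid, B = μ₀nI with n = 3280 turns/m.
B = 4π×10⁻⁷ × 3280 × 8.10 = 3.34×10⁻² T.

B ≈ 33.4 mT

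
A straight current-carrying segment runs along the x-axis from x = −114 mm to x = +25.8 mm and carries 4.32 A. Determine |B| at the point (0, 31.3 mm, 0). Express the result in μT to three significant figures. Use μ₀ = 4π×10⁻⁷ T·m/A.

B ≈ 22.1 μT

For a finite straight segment, B = (μ₀I/4πd)(sinθ₁ + sinθ₂), where θ₁, θ₂ are the angles from the perpendicular to each end.
The perpendicular distance is d = 0.0313 m; the end-offsets along the wire are a = 0.114 m and b = 0.0258 m.
sinθ₁ = 0.114/√(0.114²+0.0313²) = 0.9643; sinθ₂ = 0.0258/√(0.0258²+0.0313²) = 0.6361.
B = (4π×10⁻⁷ × 4.32) / (4π × 0.0313) × (0.9643 + 0.6361) = 2.21×10⁻⁵ T.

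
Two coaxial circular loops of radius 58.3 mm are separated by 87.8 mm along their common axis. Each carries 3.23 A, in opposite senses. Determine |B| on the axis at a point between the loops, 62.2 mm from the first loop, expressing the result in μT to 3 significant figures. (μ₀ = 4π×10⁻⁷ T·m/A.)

Each loop contributes B = μ₀IR²/[2(R²+z²)^(3/2)] on the axis, with z measured from that loop.
Loop 1 (z = 0.0622 m): B₁ = 1.11×10⁻⁵ T. Loop 2 (z = 0.0256 m): B₂ = 2.67×10⁻⁵ T.
The fields oppose: B = |B₁ − B₂| = 1.56×10⁻⁵ T.

B ≈ 15.6 μT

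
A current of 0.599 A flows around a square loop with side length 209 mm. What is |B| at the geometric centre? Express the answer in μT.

B ≈ 3.24 μT

Each side is a finite straight segment at perpendicular distance d = a/(2 tan(π/4)) = 0.1045 m from the centre, with end-angles ±π/4.
One side contributes B₁ = (μ₀I/4πd)·2 sin(π/4) = 8.11×10⁻⁷ T.
All 4 sides add in the same direction: B = 4 × 8.11×10⁻⁷ = 3.24×10⁻⁶ T.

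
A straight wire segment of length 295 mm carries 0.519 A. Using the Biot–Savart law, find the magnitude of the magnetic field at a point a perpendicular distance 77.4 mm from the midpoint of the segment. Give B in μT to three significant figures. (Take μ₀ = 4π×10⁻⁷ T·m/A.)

B ≈ 1.19 μT

For a finite straight segment, B = (μ₀I/4πd)(sinθ₁ + sinθ₂), where θ₁, θ₂ are the angles from the perpendicular to each end.
The perpendicular from the point meets the wire at its midpoint, so each end is L/2 = 0.1475 m away along the wire.
sinθ₁ = 0.1475/√(0.1475²+0.0774²) = 0.8855; sinθ₂ = 0.1475/√(0.1475²+0.0774²) = 0.8855.
B = (4π×10⁻⁷ × 0.519) / (4π × 0.0774) × (0.8855 + 0.8855) = 1.19×10⁻⁶ T.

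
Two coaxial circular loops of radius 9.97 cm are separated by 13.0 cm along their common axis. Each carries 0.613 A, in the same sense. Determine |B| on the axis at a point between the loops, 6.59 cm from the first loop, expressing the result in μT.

B ≈ 4.54 μT

Each loop contributes B = μ₀IR²/[2(R²+z²)^(3/2)] on the axis, with z measured from that loop.
Loop 1 (z = 0.0659 m): B₁ = 2.24×10⁻⁶ T. Loop 2 (z = 0.0641 m): B₂ = 2.30×10⁻⁶ T.
The fields add: B = B₁ + B₂ = 4.54×10⁻⁶ T.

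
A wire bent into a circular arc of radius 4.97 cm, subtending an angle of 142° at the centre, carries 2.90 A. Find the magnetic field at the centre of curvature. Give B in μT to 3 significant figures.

The Biot–Savart field of a circular arc at its centre is B = μ₀Iφ/(4πR), with φ = 2.478 rad.
B = (4π×10⁻⁷ × 2.90 × 2.478) / (4π × 0.0497) = 1.45×10⁻⁵ T.

B ≈ 14.5 μT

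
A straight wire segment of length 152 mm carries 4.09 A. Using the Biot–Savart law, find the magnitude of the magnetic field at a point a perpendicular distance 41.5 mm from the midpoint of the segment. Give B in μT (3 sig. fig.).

B ≈ 17.3 μT

For a finite straight segment, B = (μ₀I/4πd)(sinθ₁ + sinθ₂), where θ₁, θ₂ are the angles from the perpendicular to each end.
The perpendicular from the point meets the wire at its midpoint, so each end is L/2 = 0.076 m away along the wire.
sinθ₁ = 0.076/√(0.076²+0.0415²) = 0.8777; sinθ₂ = 0.076/√(0.076²+0.0415²) = 0.8777.
B = (4π×10⁻⁷ × 4.09) / (4π × 0.0415) × (0.8777 + 0.8777) = 1.73×10⁻⁵ T.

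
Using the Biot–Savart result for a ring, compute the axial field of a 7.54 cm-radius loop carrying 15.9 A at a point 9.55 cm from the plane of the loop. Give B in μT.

On the axis of a circular loop, B = μ₀IR² / [2(R²+z²)^(3/2)].
R² + z² = (0.0754)² + (0.0955)² = 0.01481 m², and (R²+z²)^(3/2) = 1.80×10⁻³ m³.
B = (4π×10⁻⁷ × 15.9 × 0.005685) / (2 × 1.80×10⁻³) = 3.15×10⁻⁵ T.

B ≈ 31.5 μT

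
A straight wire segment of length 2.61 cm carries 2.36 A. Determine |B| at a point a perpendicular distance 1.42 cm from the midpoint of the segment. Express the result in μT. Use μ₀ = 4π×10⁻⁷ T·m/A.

B ≈ 22.5 μT

For a finite straight segment, B = (μ₀I/4πd)(sinθ₁ + sinθ₂), where θ₁, θ₂ are the angles from the perpendicular to each end.
The perpendicular from the point meets the wire at its midpoint, so each end is L/2 = 0.01305 m away along the wire.
sinθ₁ = 0.01305/√(0.01305²+0.0142²) = 0.6767; sinθ₂ = 0.01305/√(0.01305²+0.0142²) = 0.6767.
B = (4π×10⁻⁷ × 2.36) / (4π × 0.0142) × (0.6767 + 0.6767) = 2.25×10⁻⁵ T.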